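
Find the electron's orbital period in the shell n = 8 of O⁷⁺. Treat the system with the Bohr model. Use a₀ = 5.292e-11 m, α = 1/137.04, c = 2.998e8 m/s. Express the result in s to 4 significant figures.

1.216e-15 s

r = n²a₀/Z = 8²·5.292e-11/8 = 4.234e-10 m
v = Zαc/n = 8·0.007297·2.998e8/8 = 2.188e6 m/s
T = 2πr/v = 1.216e-15 s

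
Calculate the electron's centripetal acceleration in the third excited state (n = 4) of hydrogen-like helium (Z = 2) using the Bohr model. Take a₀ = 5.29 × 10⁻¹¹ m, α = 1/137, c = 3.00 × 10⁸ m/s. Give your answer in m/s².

r = n²a₀/Z = 4.23 × 10⁻¹⁰ m, v = Zαc/n = 1.09 × 10⁶ m/s
a = v²/r = (1.09 × 10⁶)² / 4.23 × 10⁻¹⁰ = 2.83 × 10²¹ m/s²

2.83 × 10²¹ m/s²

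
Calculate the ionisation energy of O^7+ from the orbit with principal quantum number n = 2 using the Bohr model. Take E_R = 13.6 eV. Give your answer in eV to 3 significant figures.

E_n = −E_R·Z²/n² = −13.6 × 8²/2² eV = -218 eV
Ionisation energy = −E_n = 218 eV

218 eV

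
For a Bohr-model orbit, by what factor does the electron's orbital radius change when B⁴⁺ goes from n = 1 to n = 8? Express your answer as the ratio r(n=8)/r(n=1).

r ∝ Z^-1 · n^2; with Z fixed, r ∝ n^2.
r(n=8)/r(n=1) = (8/1)^2 = 64

64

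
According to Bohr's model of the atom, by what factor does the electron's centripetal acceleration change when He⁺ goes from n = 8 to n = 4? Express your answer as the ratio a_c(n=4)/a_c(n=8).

16

a_c ∝ Z^3 · n^-4; with Z fixed, a_c ∝ n^-4.
a_c(n=4)/a_c(n=8) = (4/8)^-4 = 16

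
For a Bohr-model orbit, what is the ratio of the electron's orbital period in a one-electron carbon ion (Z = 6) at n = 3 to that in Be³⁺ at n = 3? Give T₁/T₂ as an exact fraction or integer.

T ∝ Z^-2 · n^3
T₁/T₂ = (6/4)^-2 · (3/3)^3 = 4/9

4/9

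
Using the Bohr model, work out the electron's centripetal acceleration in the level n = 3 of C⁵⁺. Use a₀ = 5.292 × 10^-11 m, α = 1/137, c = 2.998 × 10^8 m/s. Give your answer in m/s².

r = n²a₀/Z = 7.938 × 10^-11 m, v = Zαc/n = 4.377 × 10^6 m/s
a = v²/r = (4.377 × 10^6)² / 7.938 × 10^-11 = 2.413 × 10^23 m/s²

2.413 × 10^23 m/s²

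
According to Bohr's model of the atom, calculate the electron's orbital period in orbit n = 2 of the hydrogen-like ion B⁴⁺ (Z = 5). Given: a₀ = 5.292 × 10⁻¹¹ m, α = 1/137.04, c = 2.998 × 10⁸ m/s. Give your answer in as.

r = n²a₀/Z = 2²·5.292 × 10⁻¹¹/5 = 4.234 × 10⁻¹¹ m
v = Zαc/n = 5·0.007297·2.998 × 10⁸/2 = 5.469 × 10⁶ m/s
T = 2πr/v = 4.864 × 10⁻¹⁷ s = 48.64 as

48.64 as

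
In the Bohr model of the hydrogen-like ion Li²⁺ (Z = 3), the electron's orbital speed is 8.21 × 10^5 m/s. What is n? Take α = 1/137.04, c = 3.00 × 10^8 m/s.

8

v_n = Zαc/n ⇒ n = Zαc/v = 3 × 0.00730 × 3.00 × 10^8 / 8.21 × 10^5 ≈ 8.00
n = 8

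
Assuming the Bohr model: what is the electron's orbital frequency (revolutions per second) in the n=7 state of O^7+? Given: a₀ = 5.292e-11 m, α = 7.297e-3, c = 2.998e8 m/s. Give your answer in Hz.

r = n²a₀/Z = 3.241e-10 m, v = Zαc/n = 2.500e6 m/s
f = v/(2πr) = 1.228e15 Hz

1.228e15 Hz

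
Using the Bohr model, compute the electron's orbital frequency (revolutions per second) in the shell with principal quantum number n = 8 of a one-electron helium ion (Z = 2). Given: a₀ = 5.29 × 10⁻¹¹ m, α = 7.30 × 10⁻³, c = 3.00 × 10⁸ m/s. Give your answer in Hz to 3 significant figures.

5.15 × 10¹³ Hz

r = n²a₀/Z = 1.69 × 10⁻⁹ m, v = Zαc/n = 5.47 × 10⁵ m/s
f = v/(2πr) = 5.15 × 10¹³ Hz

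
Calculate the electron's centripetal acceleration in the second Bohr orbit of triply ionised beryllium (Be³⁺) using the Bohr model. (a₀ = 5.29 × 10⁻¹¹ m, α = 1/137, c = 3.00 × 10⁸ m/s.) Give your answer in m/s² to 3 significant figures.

r = n²a₀/Z = 5.29 × 10⁻¹¹ m, v = Zαc/n = 4.38 × 10⁶ m/s
a = v²/r = (4.38 × 10⁶)² / 5.29 × 10⁻¹¹ = 3.63 × 10²³ m/s²

3.63 × 10²³ m/s²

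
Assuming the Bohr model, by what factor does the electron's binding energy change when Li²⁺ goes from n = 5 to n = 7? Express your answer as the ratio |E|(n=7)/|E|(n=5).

25/49

|E| ∝ Z^2 · n^-2; with Z fixed, |E| ∝ n^-2.
|E|(n=7)/|E|(n=5) = (7/5)^-2 = 25/49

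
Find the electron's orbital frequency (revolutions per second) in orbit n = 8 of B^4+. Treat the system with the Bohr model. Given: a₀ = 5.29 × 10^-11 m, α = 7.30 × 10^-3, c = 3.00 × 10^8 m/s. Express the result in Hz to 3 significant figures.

3.22 × 10^14 Hz

r = n²a₀/Z = 6.77 × 10^-10 m, v = Zαc/n = 1.37 × 10^6 m/s
f = v/(2πr) = 3.22 × 10^14 Hz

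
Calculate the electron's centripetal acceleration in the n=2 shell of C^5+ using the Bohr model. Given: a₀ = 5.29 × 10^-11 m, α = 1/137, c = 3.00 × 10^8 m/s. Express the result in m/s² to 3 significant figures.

r = n²a₀/Z = 3.53 × 10^-11 m, v = Zαc/n = 6.57 × 10^6 m/s
a = v²/r = (6.57 × 10^6)² / 3.53 × 10^-11 = 1.22 × 10^24 m/s²

1.22 × 10^24 m/s²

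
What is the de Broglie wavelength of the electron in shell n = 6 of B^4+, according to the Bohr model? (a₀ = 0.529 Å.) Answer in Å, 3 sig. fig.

3.99 Å

The Bohr quantisation condition is nλ = 2πr_n.
r_n = n²a₀/Z = 3.81 Å
λ = 2πr_n/n = 2π·3.81/6 = 3.99 Å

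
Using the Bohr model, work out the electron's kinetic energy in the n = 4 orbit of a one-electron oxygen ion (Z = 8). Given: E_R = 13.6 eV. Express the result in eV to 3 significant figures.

For a Coulomb orbit the virial theorem gives K = −E_n.
E_n = −E_R·Z²/n², so K = E_R·Z²/n² = 13.6 × 8²/4² = 54.4 eV

54.4 eV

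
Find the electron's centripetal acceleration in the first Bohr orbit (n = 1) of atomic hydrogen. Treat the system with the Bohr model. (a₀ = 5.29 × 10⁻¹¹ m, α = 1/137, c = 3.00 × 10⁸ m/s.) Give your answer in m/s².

r = n²a₀/Z = 5.29 × 10⁻¹¹ m, v = Zαc/n = 2.19 × 10⁶ m/s
a = v²/r = (2.19 × 10⁶)² / 5.29 × 10⁻¹¹ = 9.06 × 10²² m/s²

9.06 × 10²² m/s²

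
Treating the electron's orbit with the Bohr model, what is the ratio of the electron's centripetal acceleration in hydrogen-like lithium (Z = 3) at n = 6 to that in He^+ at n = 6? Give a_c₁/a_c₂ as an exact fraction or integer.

a_c ∝ Z^3 · n^-4
a_c₁/a_c₂ = (3/2)^3 · (6/6)^-4 = 27/8

27/8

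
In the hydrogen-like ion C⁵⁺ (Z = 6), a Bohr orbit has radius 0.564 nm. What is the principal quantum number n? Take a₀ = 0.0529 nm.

8

r_n = n²a₀/Z ⇒ n² = rZ/a₀ = 0.564 × 6 / 0.0529 ≈ 63.97
n = 8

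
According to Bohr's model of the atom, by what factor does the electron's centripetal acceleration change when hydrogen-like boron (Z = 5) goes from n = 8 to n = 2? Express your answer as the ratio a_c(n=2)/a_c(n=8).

256

a_c ∝ Z^3 · n^-4; with Z fixed, a_c ∝ n^-4.
a_c(n=2)/a_c(n=8) = (2/8)^-4 = 256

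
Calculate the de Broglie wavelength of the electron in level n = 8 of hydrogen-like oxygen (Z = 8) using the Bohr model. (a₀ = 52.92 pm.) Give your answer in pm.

332.5 pm

The Bohr quantisation condition is nλ = 2πr_n.
r_n = n²a₀/Z = 423.4 pm
λ = 2πr_n/n = 2π·423.4/8 = 332.5 pm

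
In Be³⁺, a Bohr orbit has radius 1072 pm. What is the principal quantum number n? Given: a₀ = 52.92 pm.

r_n = n²a₀/Z ⇒ n² = rZ/a₀ = 1072 × 4 / 52.92 ≈ 81.03
n = 9

9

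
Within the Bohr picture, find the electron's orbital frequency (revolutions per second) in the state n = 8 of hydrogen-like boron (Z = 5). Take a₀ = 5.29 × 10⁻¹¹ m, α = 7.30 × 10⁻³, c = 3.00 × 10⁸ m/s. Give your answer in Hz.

r = n²a₀/Z = 6.77 × 10⁻¹⁰ m, v = Zαc/n = 1.37 × 10⁶ m/s
f = v/(2πr) = 3.22 × 10¹⁴ Hz

3.22 × 10¹⁴ Hz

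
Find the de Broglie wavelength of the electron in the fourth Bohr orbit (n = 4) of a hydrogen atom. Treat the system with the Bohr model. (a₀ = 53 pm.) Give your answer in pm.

1300 pm

The Bohr quantisation condition is nλ = 2πr_n.
r_n = n²a₀/Z = 850 pm
λ = 2πr_n/n = 2π·850/4 = 1300 pm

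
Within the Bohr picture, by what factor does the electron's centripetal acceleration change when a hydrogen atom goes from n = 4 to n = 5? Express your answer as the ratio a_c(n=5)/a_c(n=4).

a_c ∝ Z^3 · n^-4; with Z fixed, a_c ∝ n^-4.
a_c(n=5)/a_c(n=4) = (5/4)^-4 = 256/625

256/625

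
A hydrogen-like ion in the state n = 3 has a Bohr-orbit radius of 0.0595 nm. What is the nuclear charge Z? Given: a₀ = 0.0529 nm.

8

r_n = n²a₀/Z ⇒ Z = n²a₀/r = 3² × 0.0529 / 0.0595 ≈ 8.00
Z = 8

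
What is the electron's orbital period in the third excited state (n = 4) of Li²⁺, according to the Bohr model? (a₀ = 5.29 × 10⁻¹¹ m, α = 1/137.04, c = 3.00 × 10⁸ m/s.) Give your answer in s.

1.08 × 10⁻¹⁵ s

r = n²a₀/Z = 4²·5.29 × 10⁻¹¹/3 = 2.82 × 10⁻¹⁰ m
v = Zαc/n = 3·0.00730·3.00 × 10⁸/4 = 1.64 × 10⁶ m/s
T = 2πr/v = 1.08 × 10⁻¹⁵ s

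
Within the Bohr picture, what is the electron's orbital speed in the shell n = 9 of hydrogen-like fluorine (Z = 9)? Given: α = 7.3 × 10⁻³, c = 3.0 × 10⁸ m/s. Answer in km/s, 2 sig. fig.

v_n = Zαc/n = 9 × 0.0073 × 3.0 × 10⁸ / 9
    = 2200 km/s

2200 km/s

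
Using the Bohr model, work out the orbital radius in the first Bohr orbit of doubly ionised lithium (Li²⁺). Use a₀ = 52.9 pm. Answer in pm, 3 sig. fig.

17.6 pm

r_n = n²a₀/Z = 1² × 52.9 / 3
    = 1 × 52.9 / 3 = 17.6 pm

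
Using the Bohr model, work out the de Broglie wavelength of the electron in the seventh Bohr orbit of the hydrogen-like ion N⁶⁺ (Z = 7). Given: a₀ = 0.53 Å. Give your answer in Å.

The Bohr quantisation condition is nλ = 2πr_n.
r_n = n²a₀/Z = 3.7 Å
λ = 2πr_n/n = 2π·3.7/7 = 3.3 Å

3.3 Å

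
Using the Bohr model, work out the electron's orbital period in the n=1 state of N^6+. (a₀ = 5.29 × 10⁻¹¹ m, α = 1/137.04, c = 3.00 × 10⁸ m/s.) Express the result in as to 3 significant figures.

3.10 as

r = n²a₀/Z = 1²·5.29 × 10⁻¹¹/7 = 7.56 × 10⁻¹² m
v = Zαc/n = 7·0.00730·3.00 × 10⁸/1 = 1.53 × 10⁷ m/s
T = 2πr/v = 3.10 × 10⁻¹⁸ s = 3.10 as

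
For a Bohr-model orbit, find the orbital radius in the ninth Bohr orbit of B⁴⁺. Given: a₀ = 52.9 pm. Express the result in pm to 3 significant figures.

r_n = n²a₀/Z = 9² × 52.9 / 5
    = 81 × 52.9 / 5 = 857 pm

857 pm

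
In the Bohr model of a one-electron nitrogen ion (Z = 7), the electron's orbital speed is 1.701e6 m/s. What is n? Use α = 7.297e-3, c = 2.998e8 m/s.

v_n = Zαc/n ⇒ n = Zαc/v = 7 × 0.007297 × 2.998e8 / 1.701e6 ≈ 9.00
n = 9

9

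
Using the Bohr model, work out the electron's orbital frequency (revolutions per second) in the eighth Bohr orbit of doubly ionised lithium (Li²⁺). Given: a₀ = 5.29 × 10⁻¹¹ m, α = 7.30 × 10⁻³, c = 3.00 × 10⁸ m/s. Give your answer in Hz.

r = n²a₀/Z = 1.13 × 10⁻⁹ m, v = Zαc/n = 8.21 × 10⁵ m/s
f = v/(2πr) = 1.16 × 10¹⁴ Hz

1.16 × 10¹⁴ Hz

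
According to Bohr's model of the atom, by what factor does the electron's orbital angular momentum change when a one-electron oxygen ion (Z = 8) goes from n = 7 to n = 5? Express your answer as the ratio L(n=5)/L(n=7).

L = nℏ depends only on n, so L ∝ n.
L(n=5)/L(n=7) = (5/7)^1 = 5/7

5/7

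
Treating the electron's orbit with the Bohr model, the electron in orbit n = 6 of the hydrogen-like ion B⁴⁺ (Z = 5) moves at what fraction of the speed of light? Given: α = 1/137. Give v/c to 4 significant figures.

0.006083

v_n = Zαc/n, so v/c = Zα/n = 5 × 0.007299 / 6 = 0.006083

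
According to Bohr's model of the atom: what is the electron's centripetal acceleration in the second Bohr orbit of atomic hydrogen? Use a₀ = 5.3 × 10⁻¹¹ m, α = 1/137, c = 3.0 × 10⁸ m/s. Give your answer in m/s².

5.7 × 10²¹ m/s²

r = n²a₀/Z = 2.1 × 10⁻¹⁰ m, v = Zαc/n = 1.1 × 10⁶ m/s
a = v²/r = (1.1 × 10⁶)² / 2.1 × 10⁻¹⁰ = 5.7 × 10²¹ m/s²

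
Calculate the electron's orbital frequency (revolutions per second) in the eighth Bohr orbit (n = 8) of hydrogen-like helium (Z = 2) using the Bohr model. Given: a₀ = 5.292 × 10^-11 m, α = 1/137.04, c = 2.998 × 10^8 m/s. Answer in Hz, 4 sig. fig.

r = n²a₀/Z = 1.693 × 10^-9 m, v = Zαc/n = 5.469 × 10^5 m/s
f = v/(2πr) = 5.140 × 10^13 Hz

5.140 × 10^13 Hz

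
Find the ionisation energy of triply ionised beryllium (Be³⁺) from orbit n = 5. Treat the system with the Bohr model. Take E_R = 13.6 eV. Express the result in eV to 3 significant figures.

8.70 eV

E_n = −E_R·Z²/n² = −13.6 × 4²/5² eV = -8.70 eV
Ionisation energy = −E_n = 8.70 eV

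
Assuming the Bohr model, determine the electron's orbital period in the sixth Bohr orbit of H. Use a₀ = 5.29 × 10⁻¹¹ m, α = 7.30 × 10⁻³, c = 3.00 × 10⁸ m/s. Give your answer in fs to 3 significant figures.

32.8 fs

r = n²a₀/Z = 6²·5.29 × 10⁻¹¹/1 = 1.90 × 10⁻⁹ m
v = Zαc/n = 1·0.00730·3.00 × 10⁸/6 = 3.65 × 10⁵ m/s
T = 2πr/v = 3.28 × 10⁻¹⁴ s = 32.8 fs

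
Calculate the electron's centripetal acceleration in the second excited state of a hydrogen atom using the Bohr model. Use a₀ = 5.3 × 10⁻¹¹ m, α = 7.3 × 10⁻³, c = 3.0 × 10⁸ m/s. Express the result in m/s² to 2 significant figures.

r = n²a₀/Z = 4.8 × 10⁻¹⁰ m, v = Zαc/n = 7.3 × 10⁵ m/s
a = v²/r = (7.3 × 10⁵)² / 4.8 × 10⁻¹⁰ = 1.1 × 10²¹ m/s²

1.1 × 10²¹ m/s²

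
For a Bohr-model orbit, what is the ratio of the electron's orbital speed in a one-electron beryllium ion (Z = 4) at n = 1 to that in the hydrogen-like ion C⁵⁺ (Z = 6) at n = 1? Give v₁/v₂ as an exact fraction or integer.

v ∝ Z^1 · n^-1
v₁/v₂ = (4/6)^1 · (1/1)^-1 = 2/3

2/3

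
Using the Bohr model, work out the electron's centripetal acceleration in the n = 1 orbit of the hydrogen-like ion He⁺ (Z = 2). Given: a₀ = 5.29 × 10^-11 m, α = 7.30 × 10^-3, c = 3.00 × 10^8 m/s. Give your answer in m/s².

7.25 × 10^23 m/s²

r = n²a₀/Z = 2.65 × 10^-11 m, v = Zαc/n = 4.38 × 10^6 m/s
a = v²/r = (4.38 × 10^6)² / 2.65 × 10^-11 = 7.25 × 10^23 m/s²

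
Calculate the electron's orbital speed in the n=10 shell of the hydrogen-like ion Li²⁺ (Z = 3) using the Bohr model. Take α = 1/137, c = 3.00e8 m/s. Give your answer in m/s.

6.57e5 m/s

v_n = Zαc/n = 3 × 0.00730 × 3.00e8 / 10
    = 6.57e5 m/s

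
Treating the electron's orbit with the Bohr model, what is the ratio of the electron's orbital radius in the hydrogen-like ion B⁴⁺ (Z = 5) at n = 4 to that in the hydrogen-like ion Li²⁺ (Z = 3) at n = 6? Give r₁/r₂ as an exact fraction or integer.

r ∝ Z^-1 · n^2
r₁/r₂ = (5/3)^-1 · (4/6)^2 = 4/15

4/15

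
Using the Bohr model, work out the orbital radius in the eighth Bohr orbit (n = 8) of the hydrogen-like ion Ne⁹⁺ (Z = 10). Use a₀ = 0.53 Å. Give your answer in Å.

r_n = n²a₀/Z = 8² × 0.53 / 10
    = 64 × 0.53 / 10 = 3.4 Å

3.4 Å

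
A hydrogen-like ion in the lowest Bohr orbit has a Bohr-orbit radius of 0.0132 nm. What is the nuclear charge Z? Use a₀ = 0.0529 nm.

4

r_n = n²a₀/Z ⇒ Z = n²a₀/r = 1² × 0.0529 / 0.0132 ≈ 4.01
Z = 4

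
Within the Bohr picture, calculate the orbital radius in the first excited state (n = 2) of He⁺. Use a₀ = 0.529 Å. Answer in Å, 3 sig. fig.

r_n = n²a₀/Z = 2² × 0.529 / 2
    = 4 × 0.529 / 2 = 1.06 Å

1.06 Å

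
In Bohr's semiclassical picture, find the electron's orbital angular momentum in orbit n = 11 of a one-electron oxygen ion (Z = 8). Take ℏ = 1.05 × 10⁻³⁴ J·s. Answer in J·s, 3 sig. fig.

1.16 × 10⁻³³ J·s

L_n = nℏ = 11 × 1.05 × 10⁻³⁴ = 1.16 × 10⁻³³ J·s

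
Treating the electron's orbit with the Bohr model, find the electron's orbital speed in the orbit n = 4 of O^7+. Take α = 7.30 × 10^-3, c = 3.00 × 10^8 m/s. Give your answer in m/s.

v_n = Zαc/n = 8 × 0.00730 × 3.00 × 10^8 / 4
    = 4.38 × 10^6 m/s

4.38 × 10^6 m/s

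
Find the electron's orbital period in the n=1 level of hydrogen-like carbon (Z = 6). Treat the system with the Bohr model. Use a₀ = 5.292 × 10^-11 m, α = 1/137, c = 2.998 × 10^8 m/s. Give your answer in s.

r = n²a₀/Z = 1²·5.292 × 10^-11/6 = 8.820 × 10^-12 m
v = Zαc/n = 6·0.007299·2.998 × 10^8/1 = 1.313 × 10^7 m/s
T = 2πr/v = 4.221 × 10^-18 s

4.221 × 10^-18 s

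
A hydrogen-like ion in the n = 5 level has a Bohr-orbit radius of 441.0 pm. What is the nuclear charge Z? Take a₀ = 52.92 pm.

r_n = n²a₀/Z ⇒ Z = n²a₀/r = 5² × 52.92 / 441.0 ≈ 3.00
Z = 3

3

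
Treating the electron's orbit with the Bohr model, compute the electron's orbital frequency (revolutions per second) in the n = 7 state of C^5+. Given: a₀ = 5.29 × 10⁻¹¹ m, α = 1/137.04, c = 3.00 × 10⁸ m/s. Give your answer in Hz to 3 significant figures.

r = n²a₀/Z = 4.32 × 10⁻¹⁰ m, v = Zαc/n = 1.88 × 10⁶ m/s
f = v/(2πr) = 6.91 × 10¹⁴ Hz

6.91 × 10¹⁴ Hz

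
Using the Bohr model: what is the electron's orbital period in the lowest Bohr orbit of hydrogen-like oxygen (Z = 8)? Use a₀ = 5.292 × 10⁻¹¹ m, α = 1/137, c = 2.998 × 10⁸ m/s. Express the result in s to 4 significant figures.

2.374 × 10⁻¹⁸ s

r = n²a₀/Z = 1²·5.292 × 10⁻¹¹/8 = 6.615 × 10⁻¹² m
v = Zαc/n = 8·0.007299·2.998 × 10⁸/1 = 1.751 × 10⁷ m/s
T = 2πr/v = 2.374 × 10⁻¹⁸ s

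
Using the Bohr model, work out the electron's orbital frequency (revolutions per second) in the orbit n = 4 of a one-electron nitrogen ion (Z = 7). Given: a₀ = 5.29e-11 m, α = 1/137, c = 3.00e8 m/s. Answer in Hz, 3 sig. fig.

r = n²a₀/Z = 1.21e-10 m, v = Zαc/n = 3.83e6 m/s
f = v/(2πr) = 5.04e15 Hz

5.04e15 Hz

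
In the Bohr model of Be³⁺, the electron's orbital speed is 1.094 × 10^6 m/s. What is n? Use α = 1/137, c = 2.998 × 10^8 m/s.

8

v_n = Zαc/n ⇒ n = Zαc/v = 4 × 0.007299 × 2.998 × 10^8 / 1.094 × 10^6 ≈ 8.00
n = 8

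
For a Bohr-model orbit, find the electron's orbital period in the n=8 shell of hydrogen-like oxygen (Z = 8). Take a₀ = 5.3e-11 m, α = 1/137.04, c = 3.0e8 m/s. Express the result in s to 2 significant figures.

r = n²a₀/Z = 8²·5.3e-11/8 = 4.2e-10 m
v = Zαc/n = 8·0.0073·3.0e8/8 = 2.2e6 m/s
T = 2πr/v = 1.2e-15 s

1.2e-15 s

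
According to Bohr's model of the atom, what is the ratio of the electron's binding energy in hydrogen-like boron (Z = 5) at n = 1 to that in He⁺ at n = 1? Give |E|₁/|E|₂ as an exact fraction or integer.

25/4

|E| ∝ Z^2 · n^-2
|E|₁/|E|₂ = (5/2)^2 · (1/1)^-2 = 25/4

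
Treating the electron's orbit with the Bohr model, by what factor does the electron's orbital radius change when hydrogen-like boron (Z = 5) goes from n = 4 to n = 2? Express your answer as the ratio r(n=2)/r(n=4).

r ∝ Z^-1 · n^2; with Z fixed, r ∝ n^2.
r(n=2)/r(n=4) = (2/4)^2 = 1/4

1/4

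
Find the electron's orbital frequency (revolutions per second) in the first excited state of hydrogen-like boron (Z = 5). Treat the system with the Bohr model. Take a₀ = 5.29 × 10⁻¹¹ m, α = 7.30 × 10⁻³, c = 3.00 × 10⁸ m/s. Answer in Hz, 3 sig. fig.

2.06 × 10¹⁶ Hz

r = n²a₀/Z = 4.23 × 10⁻¹¹ m, v = Zαc/n = 5.47 × 10⁶ m/s
f = v/(2πr) = 2.06 × 10¹⁶ Hz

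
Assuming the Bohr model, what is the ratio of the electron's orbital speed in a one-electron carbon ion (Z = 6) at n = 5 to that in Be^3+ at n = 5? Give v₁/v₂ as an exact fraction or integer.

3/2

v ∝ Z^1 · n^-1
v₁/v₂ = (6/4)^1 · (5/5)^-1 = 3/2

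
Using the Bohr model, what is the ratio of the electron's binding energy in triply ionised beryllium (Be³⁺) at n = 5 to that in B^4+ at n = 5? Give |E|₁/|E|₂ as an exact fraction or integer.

|E| ∝ Z^2 · n^-2
|E|₁/|E|₂ = (4/5)^2 · (5/5)^-2 = 16/25

16/25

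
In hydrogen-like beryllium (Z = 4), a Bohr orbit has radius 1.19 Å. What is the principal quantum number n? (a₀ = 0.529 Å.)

3

r_n = n²a₀/Z ⇒ n² = rZ/a₀ = 1.19 × 4 / 0.529 ≈ 9.00
n = 3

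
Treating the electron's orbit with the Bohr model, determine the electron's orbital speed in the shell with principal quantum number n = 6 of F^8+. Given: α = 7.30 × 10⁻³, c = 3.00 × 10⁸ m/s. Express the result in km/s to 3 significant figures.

v_n = Zαc/n = 9 × 0.00730 × 3.00 × 10⁸ / 6
    = 3280 km/s

3280 km/s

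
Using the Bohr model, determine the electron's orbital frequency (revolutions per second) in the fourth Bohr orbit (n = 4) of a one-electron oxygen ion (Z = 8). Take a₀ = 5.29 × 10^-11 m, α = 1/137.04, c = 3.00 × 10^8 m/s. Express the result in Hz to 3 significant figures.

r = n²a₀/Z = 1.06 × 10^-10 m, v = Zαc/n = 4.38 × 10^6 m/s
f = v/(2πr) = 6.59 × 10^15 Hz

6.59 × 10^15 Hz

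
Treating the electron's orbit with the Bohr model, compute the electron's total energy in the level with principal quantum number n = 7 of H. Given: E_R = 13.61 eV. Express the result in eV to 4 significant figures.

-0.2778 eV

E_n = −E_R·Z²/n² = −13.61 × 1²/7² = -0.2778 eV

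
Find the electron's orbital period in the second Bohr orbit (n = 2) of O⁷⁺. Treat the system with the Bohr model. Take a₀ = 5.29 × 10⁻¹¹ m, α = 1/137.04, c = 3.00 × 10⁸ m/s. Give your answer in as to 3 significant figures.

r = n²a₀/Z = 2²·5.29 × 10⁻¹¹/8 = 2.65 × 10⁻¹¹ m
v = Zαc/n = 8·0.00730·3.00 × 10⁸/2 = 8.76 × 10⁶ m/s
T = 2πr/v = 1.90 × 10⁻¹⁷ s = 19.0 as

19.0 as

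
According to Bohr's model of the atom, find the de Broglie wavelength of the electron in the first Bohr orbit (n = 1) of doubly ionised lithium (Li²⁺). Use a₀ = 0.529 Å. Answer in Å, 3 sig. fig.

The Bohr quantisation condition is nλ = 2πr_n.
r_n = n²a₀/Z = 0.176 Å
λ = 2πr_n/n = 2π·0.176/1 = 1.11 Å

1.11 Å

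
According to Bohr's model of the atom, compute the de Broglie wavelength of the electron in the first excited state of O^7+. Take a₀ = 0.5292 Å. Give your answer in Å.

The Bohr quantisation condition is nλ = 2πr_n.
r_n = n²a₀/Z = 0.2646 Å
λ = 2πr_n/n = 2π·0.2646/2 = 0.8313 Å

0.8313 Å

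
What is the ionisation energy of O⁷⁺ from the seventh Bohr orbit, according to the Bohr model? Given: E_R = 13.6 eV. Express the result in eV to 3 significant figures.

17.8 eV

E_n = −E_R·Z²/n² = −13.6 × 8²/7² eV = -17.8 eV
Ionisation energy = −E_n = 17.8 eV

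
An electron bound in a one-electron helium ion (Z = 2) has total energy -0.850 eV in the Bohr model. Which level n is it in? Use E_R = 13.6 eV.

E_n = −E_R Z²/n² ⇒ n² = E_R Z²/(−E_n) = 13.6 × 2² / 0.850 ≈ 64.00
n = 8

8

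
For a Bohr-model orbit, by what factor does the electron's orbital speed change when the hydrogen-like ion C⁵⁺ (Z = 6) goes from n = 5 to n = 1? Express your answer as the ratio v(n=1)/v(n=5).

v ∝ Z^1 · n^-1; with Z fixed, v ∝ n^-1.
v(n=1)/v(n=5) = (1/5)^-1 = 5

5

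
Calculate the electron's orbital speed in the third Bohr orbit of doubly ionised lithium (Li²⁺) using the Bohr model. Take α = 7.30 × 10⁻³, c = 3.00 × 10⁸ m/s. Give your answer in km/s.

v_n = Zαc/n = 3 × 0.00730 × 3.00 × 10⁸ / 3
    = 2190 km/s

2190 km/s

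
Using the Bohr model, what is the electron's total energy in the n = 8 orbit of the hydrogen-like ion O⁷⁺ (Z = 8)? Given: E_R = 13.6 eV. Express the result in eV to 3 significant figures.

-13.6 eV

E_n = −E_R·Z²/n² = −13.6 × 8²/8² = -13.6 eV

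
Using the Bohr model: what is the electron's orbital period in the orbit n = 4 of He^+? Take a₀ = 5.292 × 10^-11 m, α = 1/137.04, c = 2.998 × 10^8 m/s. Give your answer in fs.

2.432 fs

r = n²a₀/Z = 4²·5.292 × 10^-11/2 = 4.234 × 10^-10 m
v = Zαc/n = 2·0.007297·2.998 × 10^8/4 = 1.094 × 10^6 m/s
T = 2πr/v = 2.432 × 10^-15 s = 2.432 fs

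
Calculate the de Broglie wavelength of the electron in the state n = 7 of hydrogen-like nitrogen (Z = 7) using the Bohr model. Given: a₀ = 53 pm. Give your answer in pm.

The Bohr quantisation condition is nλ = 2πr_n.
r_n = n²a₀/Z = 370 pm
λ = 2πr_n/n = 2π·370/7 = 330 pm

330 pm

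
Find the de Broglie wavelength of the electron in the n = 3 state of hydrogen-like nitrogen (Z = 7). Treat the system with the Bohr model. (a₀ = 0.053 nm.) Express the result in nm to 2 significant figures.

0.14 nm

The Bohr quantisation condition is nλ = 2πr_n.
r_n = n²a₀/Z = 0.068 nm
λ = 2πr_n/n = 2π·0.068/3 = 0.14 nm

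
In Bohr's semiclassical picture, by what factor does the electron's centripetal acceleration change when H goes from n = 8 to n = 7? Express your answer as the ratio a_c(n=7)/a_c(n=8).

4096/2401

a_c ∝ Z^3 · n^-4; with Z fixed, a_c ∝ n^-4.
a_c(n=7)/a_c(n=8) = (7/8)^-4 = 4096/2401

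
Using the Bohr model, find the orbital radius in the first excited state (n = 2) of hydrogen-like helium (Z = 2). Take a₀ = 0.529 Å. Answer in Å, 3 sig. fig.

1.06 Å

r_n = n²a₀/Z = 2² × 0.529 / 2
    = 4 × 0.529 / 2 = 1.06 Å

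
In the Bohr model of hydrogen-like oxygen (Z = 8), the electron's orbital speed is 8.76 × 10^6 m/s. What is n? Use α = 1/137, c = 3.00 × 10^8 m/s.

2

v_n = Zαc/n ⇒ n = Zαc/v = 8 × 0.00730 × 3.00 × 10^8 / 8.76 × 10^6 ≈ 2.00
n = 2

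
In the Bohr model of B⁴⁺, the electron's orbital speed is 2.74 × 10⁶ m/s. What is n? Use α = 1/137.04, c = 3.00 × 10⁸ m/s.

4

v_n = Zαc/n ⇒ n = Zαc/v = 5 × 0.00730 × 3.00 × 10⁸ / 2.74 × 10⁶ ≈ 3.99
n = 4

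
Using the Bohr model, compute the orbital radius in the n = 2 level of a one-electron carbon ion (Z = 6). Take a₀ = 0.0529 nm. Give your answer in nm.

0.0353 nm

r_n = n²a₀/Z = 2² × 0.0529 / 6
    = 4 × 0.0529 / 6 = 0.0353 nm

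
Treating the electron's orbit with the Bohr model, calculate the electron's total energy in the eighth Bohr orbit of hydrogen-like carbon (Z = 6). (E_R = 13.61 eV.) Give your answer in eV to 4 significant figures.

-7.656 eV

E_n = −E_R·Z²/n² = −13.61 × 6²/8² = -7.656 eV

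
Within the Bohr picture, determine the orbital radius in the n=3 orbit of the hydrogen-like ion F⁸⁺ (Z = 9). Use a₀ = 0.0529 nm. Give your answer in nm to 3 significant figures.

r_n = n²a₀/Z = 3² × 0.0529 / 9
    = 9 × 0.0529 / 9 = 0.0529 nm

0.0529 nm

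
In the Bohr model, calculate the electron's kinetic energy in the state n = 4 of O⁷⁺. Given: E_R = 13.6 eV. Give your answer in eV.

54.4 eV

For a Coulomb orbit the virial theorem gives K = −E_n.
E_n = −E_R·Z²/n², so K = E_R·Z²/n² = 13.6 × 8²/4² = 54.4 eV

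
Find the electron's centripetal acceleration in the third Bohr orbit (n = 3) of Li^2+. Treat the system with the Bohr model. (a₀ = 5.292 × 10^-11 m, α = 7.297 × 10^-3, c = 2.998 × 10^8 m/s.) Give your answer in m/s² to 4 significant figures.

r = n²a₀/Z = 1.588 × 10^-10 m, v = Zαc/n = 2.188 × 10^6 m/s
a = v²/r = (2.188 × 10^6)² / 1.588 × 10^-10 = 3.014 × 10^22 m/s²

3.014 × 10^22 m/s²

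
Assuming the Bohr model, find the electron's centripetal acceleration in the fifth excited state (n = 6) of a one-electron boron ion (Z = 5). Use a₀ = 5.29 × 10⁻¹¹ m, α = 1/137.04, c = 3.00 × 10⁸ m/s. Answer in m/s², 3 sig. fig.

r = n²a₀/Z = 3.81 × 10⁻¹⁰ m, v = Zαc/n = 1.82 × 10⁶ m/s
a = v²/r = (1.82 × 10⁶)² / 3.81 × 10⁻¹⁰ = 8.74 × 10²¹ m/s²

8.74 × 10²¹ m/s²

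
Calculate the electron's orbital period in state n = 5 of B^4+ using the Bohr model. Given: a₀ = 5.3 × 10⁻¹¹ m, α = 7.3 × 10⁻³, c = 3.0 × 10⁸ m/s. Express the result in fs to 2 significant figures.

0.76 fs

r = n²a₀/Z = 5²·5.3 × 10⁻¹¹/5 = 2.6 × 10⁻¹⁰ m
v = Zαc/n = 5·0.0073·3.0 × 10⁸/5 = 2.2 × 10⁶ m/s
T = 2πr/v = 7.6 × 10⁻¹⁶ s = 0.76 fs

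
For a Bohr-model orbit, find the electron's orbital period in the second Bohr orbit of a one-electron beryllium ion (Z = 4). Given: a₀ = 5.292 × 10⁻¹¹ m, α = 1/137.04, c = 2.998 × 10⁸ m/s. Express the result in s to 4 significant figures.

7.600 × 10⁻¹⁷ s

r = n²a₀/Z = 2²·5.292 × 10⁻¹¹/4 = 5.292 × 10⁻¹¹ m
v = Zαc/n = 4·0.007297·2.998 × 10⁸/2 = 4.375 × 10⁶ m/s
T = 2πr/v = 7.600 × 10⁻¹⁷ s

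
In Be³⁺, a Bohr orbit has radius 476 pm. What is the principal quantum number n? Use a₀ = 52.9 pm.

6

r_n = n²a₀/Z ⇒ n² = rZ/a₀ = 476 × 4 / 52.9 ≈ 35.99
n = 6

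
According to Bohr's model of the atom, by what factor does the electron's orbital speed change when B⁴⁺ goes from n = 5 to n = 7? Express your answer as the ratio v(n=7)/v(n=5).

5/7

v ∝ Z^1 · n^-1; with Z fixed, v ∝ n^-1.
v(n=7)/v(n=5) = (7/5)^-1 = 5/7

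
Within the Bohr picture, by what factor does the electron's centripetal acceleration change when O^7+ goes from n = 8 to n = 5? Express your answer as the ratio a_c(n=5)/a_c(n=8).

a_c ∝ Z^3 · n^-4; with Z fixed, a_c ∝ n^-4.
a_c(n=5)/a_c(n=8) = (5/8)^-4 = 4096/625

4096/625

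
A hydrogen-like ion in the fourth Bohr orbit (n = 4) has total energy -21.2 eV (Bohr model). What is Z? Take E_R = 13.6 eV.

5

E_n = −E_R Z²/n² ⇒ Z² = −E_n n²/E_R = 21.2 × 4² / 13.6 ≈ 24.94
Z = 5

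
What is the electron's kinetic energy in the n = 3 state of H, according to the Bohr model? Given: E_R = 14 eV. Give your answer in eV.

1.6 eV

For a Coulomb orbit the virial theorem gives K = −E_n.
E_n = −E_R·Z²/n², so K = E_R·Z²/n² = 14 × 1²/3² = 1.6 eV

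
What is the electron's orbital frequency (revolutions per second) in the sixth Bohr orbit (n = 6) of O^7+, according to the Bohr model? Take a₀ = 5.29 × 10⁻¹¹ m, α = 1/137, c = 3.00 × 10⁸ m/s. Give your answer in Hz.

r = n²a₀/Z = 2.38 × 10⁻¹⁰ m, v = Zαc/n = 2.92 × 10⁶ m/s
f = v/(2πr) = 1.95 × 10¹⁵ Hz

1.95 × 10¹⁵ Hz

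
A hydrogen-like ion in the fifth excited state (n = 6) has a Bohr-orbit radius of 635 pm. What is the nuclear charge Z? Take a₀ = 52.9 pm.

r_n = n²a₀/Z ⇒ Z = n²a₀/r = 6² × 52.9 / 635 ≈ 3.00
Z = 3

3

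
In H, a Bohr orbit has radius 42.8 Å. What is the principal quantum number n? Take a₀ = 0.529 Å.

9

r_n = n²a₀/Z ⇒ n² = rZ/a₀ = 42.8 × 1 / 0.529 ≈ 80.91
n = 9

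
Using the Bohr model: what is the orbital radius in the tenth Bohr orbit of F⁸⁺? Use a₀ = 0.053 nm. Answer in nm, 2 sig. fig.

r_n = n²a₀/Z = 10² × 0.053 / 9
    = 100 × 0.053 / 9 = 0.59 nm

0.59 nm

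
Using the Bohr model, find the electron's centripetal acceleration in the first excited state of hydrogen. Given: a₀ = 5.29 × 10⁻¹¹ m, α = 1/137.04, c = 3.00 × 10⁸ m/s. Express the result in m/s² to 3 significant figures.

5.66 × 10²¹ m/s²

r = n²a₀/Z = 2.12 × 10⁻¹⁰ m, v = Zαc/n = 1.09 × 10⁶ m/s
a = v²/r = (1.09 × 10⁶)² / 2.12 × 10⁻¹⁰ = 5.66 × 10²¹ m/s²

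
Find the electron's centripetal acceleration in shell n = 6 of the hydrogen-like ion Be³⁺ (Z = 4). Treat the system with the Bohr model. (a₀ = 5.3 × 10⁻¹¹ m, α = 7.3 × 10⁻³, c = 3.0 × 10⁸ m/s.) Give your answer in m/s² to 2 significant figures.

4.5 × 10²¹ m/s²

r = n²a₀/Z = 4.8 × 10⁻¹⁰ m, v = Zαc/n = 1.5 × 10⁶ m/s
a = v²/r = (1.5 × 10⁶)² / 4.8 × 10⁻¹⁰ = 4.5 × 10²¹ m/s²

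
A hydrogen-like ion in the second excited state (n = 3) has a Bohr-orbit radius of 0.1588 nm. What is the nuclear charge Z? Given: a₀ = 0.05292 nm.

3

r_n = n²a₀/Z ⇒ Z = n²a₀/r = 3² × 0.05292 / 0.1588 ≈ 3.00
Z = 3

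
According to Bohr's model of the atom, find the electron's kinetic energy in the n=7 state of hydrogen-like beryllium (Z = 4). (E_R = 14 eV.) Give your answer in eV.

4.6 eV

For a Coulomb orbit the virial theorem gives K = −E_n.
E_n = −E_R·Z²/n², so K = E_R·Z²/n² = 14 × 4²/7² = 4.6 eV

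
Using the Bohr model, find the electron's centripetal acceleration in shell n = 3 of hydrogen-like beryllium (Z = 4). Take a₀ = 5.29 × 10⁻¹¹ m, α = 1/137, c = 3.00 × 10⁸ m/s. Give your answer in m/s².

7.16 × 10²² m/s²

r = n²a₀/Z = 1.19 × 10⁻¹⁰ m, v = Zαc/n = 2.92 × 10⁶ m/s
a = v²/r = (2.92 × 10⁶)² / 1.19 × 10⁻¹⁰ = 7.16 × 10²² m/s²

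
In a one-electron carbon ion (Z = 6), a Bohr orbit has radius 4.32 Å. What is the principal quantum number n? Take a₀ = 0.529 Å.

r_n = n²a₀/Z ⇒ n² = rZ/a₀ = 4.32 × 6 / 0.529 ≈ 49.00
n = 7

7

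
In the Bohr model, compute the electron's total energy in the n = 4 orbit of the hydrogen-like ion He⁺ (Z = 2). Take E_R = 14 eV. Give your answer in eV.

-3.5 eV

E_n = −E_R·Z²/n² = −14 × 2²/4² = -3.5 eV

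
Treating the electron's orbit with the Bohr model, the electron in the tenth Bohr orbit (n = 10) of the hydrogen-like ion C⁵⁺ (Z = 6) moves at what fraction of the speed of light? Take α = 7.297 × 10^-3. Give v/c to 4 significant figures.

v_n = Zαc/n, so v/c = Zα/n = 6 × 0.007297 / 10 = 0.004378

0.004378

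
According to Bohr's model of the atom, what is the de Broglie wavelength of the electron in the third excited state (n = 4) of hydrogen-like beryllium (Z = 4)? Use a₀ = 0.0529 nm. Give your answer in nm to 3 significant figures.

The Bohr quantisation condition is nλ = 2πr_n.
r_n = n²a₀/Z = 0.212 nm
λ = 2πr_n/n = 2π·0.212/4 = 0.332 nm

0.332 nm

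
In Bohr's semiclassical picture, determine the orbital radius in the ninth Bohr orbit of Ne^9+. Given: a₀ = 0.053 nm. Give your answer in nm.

r_n = n²a₀/Z = 9² × 0.053 / 10
    = 81 × 0.053 / 10 = 0.43 nm

0.43 nm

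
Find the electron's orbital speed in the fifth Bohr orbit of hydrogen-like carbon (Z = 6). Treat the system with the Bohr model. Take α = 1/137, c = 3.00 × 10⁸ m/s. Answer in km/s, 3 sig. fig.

v_n = Zαc/n = 6 × 0.00730 × 3.00 × 10⁸ / 5
    = 2630 km/s

2630 km/s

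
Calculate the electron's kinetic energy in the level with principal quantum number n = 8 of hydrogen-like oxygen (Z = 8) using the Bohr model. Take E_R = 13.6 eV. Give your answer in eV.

For a Coulomb orbit the virial theorem gives K = −E_n.
E_n = −E_R·Z²/n², so K = E_R·Z²/n² = 13.6 × 8²/8² = 13.6 eV

13.6 eV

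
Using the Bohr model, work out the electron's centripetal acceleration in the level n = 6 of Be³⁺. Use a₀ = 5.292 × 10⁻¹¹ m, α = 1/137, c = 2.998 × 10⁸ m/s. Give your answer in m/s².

r = n²a₀/Z = 4.763 × 10⁻¹⁰ m, v = Zαc/n = 1.459 × 10⁶ m/s
a = v²/r = (1.459 × 10⁶)² / 4.763 × 10⁻¹⁰ = 4.469 × 10²¹ m/s²

4.469 × 10²¹ m/s²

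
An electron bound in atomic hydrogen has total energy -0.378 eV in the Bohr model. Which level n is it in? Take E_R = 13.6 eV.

6

E_n = −E_R Z²/n² ⇒ n² = E_R Z²/(−E_n) = 13.6 × 1² / 0.378 ≈ 35.98
n = 6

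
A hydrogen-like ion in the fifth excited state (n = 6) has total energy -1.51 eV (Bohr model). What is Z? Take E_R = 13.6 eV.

2

E_n = −E_R Z²/n² ⇒ Z² = −E_n n²/E_R = 1.51 × 6² / 13.6 ≈ 4.00
Z = 2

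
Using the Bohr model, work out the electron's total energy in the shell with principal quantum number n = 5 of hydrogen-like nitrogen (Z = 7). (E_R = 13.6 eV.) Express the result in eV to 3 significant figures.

E_n = −E_R·Z²/n² = −13.6 × 7²/5² = -26.7 eV

-26.7 eV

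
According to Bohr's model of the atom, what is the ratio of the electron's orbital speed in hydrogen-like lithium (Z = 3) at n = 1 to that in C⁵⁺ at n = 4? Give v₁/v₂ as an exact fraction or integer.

v ∝ Z^1 · n^-1
v₁/v₂ = (3/6)^1 · (1/4)^-1 = 2

2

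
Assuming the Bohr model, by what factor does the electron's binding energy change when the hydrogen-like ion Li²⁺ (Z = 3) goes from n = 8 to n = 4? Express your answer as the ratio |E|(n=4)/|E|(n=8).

4

|E| ∝ Z^2 · n^-2; with Z fixed, |E| ∝ n^-2.
|E|(n=4)/|E|(n=8) = (4/8)^-2 = 4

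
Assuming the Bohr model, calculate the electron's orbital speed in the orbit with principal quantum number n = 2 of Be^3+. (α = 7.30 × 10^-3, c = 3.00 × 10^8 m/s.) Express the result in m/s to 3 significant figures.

v_n = Zαc/n = 4 × 0.00730 × 3.00 × 10^8 / 2
    = 4.38 × 10^6 m/s

4.38 × 10^6 m/s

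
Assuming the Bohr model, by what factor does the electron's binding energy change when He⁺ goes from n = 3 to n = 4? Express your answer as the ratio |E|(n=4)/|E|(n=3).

9/16

|E| ∝ Z^2 · n^-2; with Z fixed, |E| ∝ n^-2.
|E|(n=4)/|E|(n=3) = (4/3)^-2 = 9/16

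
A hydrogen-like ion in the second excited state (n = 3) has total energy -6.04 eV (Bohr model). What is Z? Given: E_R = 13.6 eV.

2

E_n = −E_R Z²/n² ⇒ Z² = −E_n n²/E_R = 6.04 × 3² / 13.6 ≈ 4.00
Z = 2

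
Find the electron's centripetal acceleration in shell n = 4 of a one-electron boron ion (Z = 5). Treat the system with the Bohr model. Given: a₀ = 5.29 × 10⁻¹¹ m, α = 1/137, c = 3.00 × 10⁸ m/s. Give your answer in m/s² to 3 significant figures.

r = n²a₀/Z = 1.69 × 10⁻¹⁰ m, v = Zαc/n = 2.74 × 10⁶ m/s
a = v²/r = (2.74 × 10⁶)² / 1.69 × 10⁻¹⁰ = 4.43 × 10²² m/s²

4.43 × 10²² m/s²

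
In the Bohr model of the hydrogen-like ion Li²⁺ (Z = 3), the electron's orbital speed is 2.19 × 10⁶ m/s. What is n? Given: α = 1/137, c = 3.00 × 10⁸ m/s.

3

v_n = Zαc/n ⇒ n = Zαc/v = 3 × 0.00730 × 3.00 × 10⁸ / 2.19 × 10⁶ ≈ 3.00
n = 3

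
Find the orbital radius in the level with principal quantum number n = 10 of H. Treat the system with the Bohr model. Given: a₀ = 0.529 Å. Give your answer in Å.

r_n = n²a₀/Z = 10² × 0.529 / 1
    = 100 × 0.529 / 1 = 52.9 Å

52.9 Å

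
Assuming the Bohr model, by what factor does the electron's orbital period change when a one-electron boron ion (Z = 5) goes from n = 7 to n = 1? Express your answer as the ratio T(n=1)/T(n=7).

1/343

T ∝ Z^-2 · n^3; with Z fixed, T ∝ n^3.
T(n=1)/T(n=7) = (1/7)^3 = 1/343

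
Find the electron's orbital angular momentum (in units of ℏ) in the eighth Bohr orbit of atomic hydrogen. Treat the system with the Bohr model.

8

L_n = nℏ, so L/ℏ = n = 8.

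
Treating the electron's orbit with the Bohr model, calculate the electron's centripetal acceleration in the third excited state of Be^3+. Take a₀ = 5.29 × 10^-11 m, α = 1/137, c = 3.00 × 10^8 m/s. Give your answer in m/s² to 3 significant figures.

2.27 × 10^22 m/s²

r = n²a₀/Z = 2.12 × 10^-10 m, v = Zαc/n = 2.19 × 10^6 m/s
a = v²/r = (2.19 × 10^6)² / 2.12 × 10^-10 = 2.27 × 10^22 m/s²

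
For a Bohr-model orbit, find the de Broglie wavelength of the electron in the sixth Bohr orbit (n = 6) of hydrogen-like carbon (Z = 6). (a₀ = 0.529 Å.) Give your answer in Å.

The Bohr quantisation condition is nλ = 2πr_n.
r_n = n²a₀/Z = 3.17 Å
λ = 2πr_n/n = 2π·3.17/6 = 3.32 Å

3.32 Å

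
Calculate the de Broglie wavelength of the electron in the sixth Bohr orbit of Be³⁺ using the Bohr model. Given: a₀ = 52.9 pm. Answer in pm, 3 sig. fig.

499 pm

The Bohr quantisation condition is nλ = 2πr_n.
r_n = n²a₀/Z = 476 pm
λ = 2πr_n/n = 2π·476/6 = 499 pm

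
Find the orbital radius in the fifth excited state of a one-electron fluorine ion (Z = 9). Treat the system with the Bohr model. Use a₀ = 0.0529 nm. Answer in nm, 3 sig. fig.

0.212 nm

r_n = n²a₀/Z = 6² × 0.0529 / 9
    = 36 × 0.0529 / 9 = 0.212 nm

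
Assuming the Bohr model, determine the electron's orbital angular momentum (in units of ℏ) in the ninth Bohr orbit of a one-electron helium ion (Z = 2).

L_n = nℏ, so L/ℏ = n = 9.

9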